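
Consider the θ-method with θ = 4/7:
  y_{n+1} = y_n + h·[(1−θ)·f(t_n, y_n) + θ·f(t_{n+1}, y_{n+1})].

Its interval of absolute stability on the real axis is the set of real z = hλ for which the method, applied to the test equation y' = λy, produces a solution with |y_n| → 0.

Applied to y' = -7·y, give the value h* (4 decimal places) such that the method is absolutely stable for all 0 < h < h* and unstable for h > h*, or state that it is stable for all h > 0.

(−∞, 0) — no finite endpoint. Any h>0 works for λ=-7.

Test eqn y'=λy, z=hλ:
  y_{n+1} = y_n + z·[3/7·y_n + 4/7·y_{n+1}] ⇒ (1 − 4/7z)y_{n+1} = (1 + 3/7z)y_n
  ⇒ R(z) = (1 + 3/7z)/(1 − 4/7z).

Find x<0 with |R(x)|<1.
x=-0.99: |R|=0.3677
x=-2: |R|=0.0667
x=-10: |R|=0.4894
x=-100: |R|=0.7199
θ=4/7≥1/2 ⇒ |1+3/7x|<|1−4/7x| ∀x<0 ⇒ unbounded interval.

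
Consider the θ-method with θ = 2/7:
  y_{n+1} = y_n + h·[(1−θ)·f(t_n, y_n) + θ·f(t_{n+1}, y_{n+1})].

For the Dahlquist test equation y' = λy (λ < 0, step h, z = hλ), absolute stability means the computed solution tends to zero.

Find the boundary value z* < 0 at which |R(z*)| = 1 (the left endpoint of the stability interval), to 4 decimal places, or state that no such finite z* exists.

Set f=λy, z=hλ:
  y_{n+1} = y_n + z·[5/7·y_n + 2/7·y_{n+1}] ⇒ (1 − 2/7z)y_{n+1} = (1 + 5/7z)y_n
  R(z) = (1 + 5/7z)/(1 − 2/7z).

Boundary: |R(x)|=1, x<0.
x=-1.18: |R|=0.1175
R=−1: 1+5/7x = −1+2/7x ⇒ -3/7x=2 ⇒ x=2/(-3/7)=-4.6667
Confirm numerically:
  x=-4.540: |R|=0.97637 <1
  x=-3.658: |R|=0.78863 <1
  x=-3.486: |R|=0.74649 <1
  x=-2.954: |R|=0.60195 <1
  x=-4.761: |R|=1.01713 >1
  x=-4.756: |R|=1.01623 >1
So |R|<1 on (-4.6667, 0).

z* = -4.6667.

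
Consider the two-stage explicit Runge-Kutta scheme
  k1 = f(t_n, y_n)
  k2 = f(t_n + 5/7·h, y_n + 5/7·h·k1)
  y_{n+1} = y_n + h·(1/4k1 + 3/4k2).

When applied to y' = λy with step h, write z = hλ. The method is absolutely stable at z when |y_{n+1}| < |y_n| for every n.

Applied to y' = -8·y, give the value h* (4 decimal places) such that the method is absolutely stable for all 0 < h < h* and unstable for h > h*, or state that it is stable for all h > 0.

Test eqn y'=λy, z=hλ:
  k1=λy_n ⇒ h·k1=z·y_n;  k2=λ(1+5/7z)y_n ⇒ h·k2=z(1+5/7z)y_n
  y_{n+1}/y_n = 1 + 1/4z + 3/4z(1+5/7z) = 1 + z + 15/28z²
  ⇒ R(z) = 1 + z + 15/28z².

Boundary: |R(x)|=1, x<0.
x=-0.61: |R|=0.5893
R=1: x+15/28x²=0 ⇒ x=−28/15=-1.8667; min R=1−1/(4·15/28)=0.5333>−1
Confirm numerically:
  x=-1.575: |R|=0.75391 <1
  x=-1.219: |R|=0.57705 <1
  x=-1.067: |R|=0.54290 <1
  x=-0.964: |R|=0.53384 <1
  x=-2.080: |R|=1.23771 >1
  x=-1.889: |R|=1.02260 >1
Stable set (-1.8667, 0).

(-1.8667,0); λ=-8 ⇒ h* = (28/15)/8 = 0.2333.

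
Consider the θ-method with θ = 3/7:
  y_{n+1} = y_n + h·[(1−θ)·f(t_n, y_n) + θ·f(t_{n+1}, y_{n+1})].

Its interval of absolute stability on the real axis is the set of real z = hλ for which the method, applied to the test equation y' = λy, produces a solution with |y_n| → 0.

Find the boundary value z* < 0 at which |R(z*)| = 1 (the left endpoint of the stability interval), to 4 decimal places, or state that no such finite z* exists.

On y'=λy, z=hλ:
  y_{n+1} = y_n + z·[4/7·y_n + 3/7·y_{n+1}] ⇒ (1 − 3/7z)y_{n+1} = (1 + 4/7z)y_n
  Hence R(z) = (1 + 4/7z)/(1 − 3/7z).

Solve |R(x)|<1 on ℝ⁻.
x=-1.47: |R|=0.0982
R=−1: 1+4/7x = −1+3/7x ⇒ -1/7x=2 ⇒ x=2/(-1/7)=-14.0000
Confirm numerically:
  x=-12.468: |R|=0.96550 <1
  x=-8.674: |R|=0.83871 <1
  x=-6.201: |R|=0.69539 <1
  x=-14.529: |R|=1.01046 >1
  x=-14.407: |R|=1.00810 >1
  x=-14.209: |R|=1.00421 >1
So |R|<1 on (-14.0000, 0).

z* = -14.0000.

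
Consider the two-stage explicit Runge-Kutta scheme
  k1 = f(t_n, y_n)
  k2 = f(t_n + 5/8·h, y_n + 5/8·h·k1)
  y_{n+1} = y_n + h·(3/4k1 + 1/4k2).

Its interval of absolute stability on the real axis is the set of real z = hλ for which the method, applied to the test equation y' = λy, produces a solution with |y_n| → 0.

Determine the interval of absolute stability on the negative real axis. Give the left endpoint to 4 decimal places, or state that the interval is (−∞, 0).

Test eqn y'=λy, z=hλ:
  k1=λy_n ⇒ h·k1=z·y_n;  k2=λ(1+5/8z)y_n ⇒ h·k2=z(1+5/8z)y_n
  y_{n+1}/y_n = 1 + 3/4z + 1/4z(1+5/8z) = 1 + z + 5/32z²
  R(z) = 1 + z + 5/32z².

Find x<0 with |R(x)|<1.
x=-1.03: |R|=0.1358
R=1: x+5/32x²=0 ⇒ x=−32/5=-6.4000; min R=1−1/(4·5/32)=-0.6000>−1
Confirm numerically:
  x=-5.969: |R|=0.59803 <1
  x=-3.955: |R|=0.51093 <1
  x=-3.420: |R|=0.59244 <1
  x=-6.822: |R|=1.44983 >1
  x=-6.663: |R|=1.27381 >1
Interval (-6.4000, 0).

(-6.4000, 0).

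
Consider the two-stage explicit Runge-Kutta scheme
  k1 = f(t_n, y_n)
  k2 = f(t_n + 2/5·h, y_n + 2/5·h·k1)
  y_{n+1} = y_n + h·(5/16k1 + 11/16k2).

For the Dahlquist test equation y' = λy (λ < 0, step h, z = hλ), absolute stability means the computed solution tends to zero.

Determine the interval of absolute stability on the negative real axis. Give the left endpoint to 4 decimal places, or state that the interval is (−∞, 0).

z∈(-3.6364,0).

Test eqn y'=λy, z=hλ:
  k1=λy_n ⇒ h·k1=z·y_n;  k2=λ(1+2/5z)y_n ⇒ h·k2=z(1+2/5z)y_n
  y_{n+1}/y_n = 1 + 5/16z + 11/16z(1+2/5z) = 1 + z + 11/40z²
  R(z) = 1 + z + 11/40z².

Solve |R(x)|<1 on ℝ⁻.
x=-0.43: |R|=0.6208
R=1: x+11/40x²=0 ⇒ x=−40/11=-3.6364; min R=1−1/(4·11/40)=0.0909>−1
Confirm numerically:
  x=-3.045: |R|=0.50481 <1
  x=-2.736: |R|=0.32257 <1
  x=-2.517: |R|=0.22520 <1
  x=-1.524: |R|=0.11471 <1
  x=-3.956: |R|=1.34773 >1
  x=-3.814: |R|=1.18631 >1
So |R|<1 on (-3.6364, 0).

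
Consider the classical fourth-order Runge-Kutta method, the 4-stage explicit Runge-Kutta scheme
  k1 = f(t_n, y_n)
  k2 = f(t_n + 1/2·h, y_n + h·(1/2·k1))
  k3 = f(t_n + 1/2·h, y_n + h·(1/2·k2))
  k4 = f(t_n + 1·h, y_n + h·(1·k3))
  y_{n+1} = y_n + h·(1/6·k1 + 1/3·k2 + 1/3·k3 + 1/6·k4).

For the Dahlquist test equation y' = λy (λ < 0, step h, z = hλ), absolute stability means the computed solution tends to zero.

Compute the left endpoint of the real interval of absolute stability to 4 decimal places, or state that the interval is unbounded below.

left endpoint -2.7853.

With y'=λy (z=hλ):
  order 4, 4-stage ⇒ R(z)=1+z+z^2/2+z^3/6+z^4/24
  (e.g. R(-0.63)=0.53334, |R|=0.53334)

Find x<0 with |R(x)|<1.
x=-0.63: |R|=0.5333
|R(-2.83)|=1.0695 |R(-1.32)|=0.2944 |R(-0.88)|=0.4186
Bisect:
  x_lo=-3.3562 |R|=2.2617  x_hi=-0.0835 |R|=0.9199
  mid=-1.71984 |R|=0.27578 →hi
  mid=-2.53801 |R|=0.68685 →hi
  mid=-2.94710 |R|=1.27265 →lo
  mid=-2.74256 |R|=0.93746 →hi
  mid=-2.84483 |R|=1.09354 →lo
  mid=-2.79369 |R|=1.01274 →lo
  mid=-2.76813 |R|=0.97442 →hi
  ...
  [-2.78530,-2.78510] ⇒ x*=-2.7853
Stable set (-2.7853, 0).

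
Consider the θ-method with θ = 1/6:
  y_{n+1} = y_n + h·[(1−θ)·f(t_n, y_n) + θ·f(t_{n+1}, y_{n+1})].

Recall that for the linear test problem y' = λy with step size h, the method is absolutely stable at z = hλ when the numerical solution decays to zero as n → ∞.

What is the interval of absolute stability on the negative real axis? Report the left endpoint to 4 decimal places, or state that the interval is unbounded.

z∈(-3.0000,0).

On y'=λy, z=hλ:
  y_{n+1} = y_n + z·[5/6·y_n + 1/6·y_{n+1}] ⇒ (1 − 1/6z)y_{n+1} = (1 + 5/6z)y_n
  R(z) = (1 + 5/6z)/(1 − 1/6z).

Find x<0 with |R(x)|<1.
x=-0.98: |R|=0.1576
R=−1: 1+5/6x = −1+1/6x ⇒ -2/3x=2 ⇒ x=2/(-2/3)=-3.0000
Confirm numerically:
  x=-2.900: |R|=0.95506 <1
  x=-2.432: |R|=0.73055 <1
  x=-1.503: |R|=0.20192 <1
  x=-1.242: |R|=0.02900 <1
  x=-3.520: |R|=1.21849 >1
  x=-3.503: |R|=1.21172 >1
  x=-3.035: |R|=1.01550 >1
Stable set (-3.0000, 0).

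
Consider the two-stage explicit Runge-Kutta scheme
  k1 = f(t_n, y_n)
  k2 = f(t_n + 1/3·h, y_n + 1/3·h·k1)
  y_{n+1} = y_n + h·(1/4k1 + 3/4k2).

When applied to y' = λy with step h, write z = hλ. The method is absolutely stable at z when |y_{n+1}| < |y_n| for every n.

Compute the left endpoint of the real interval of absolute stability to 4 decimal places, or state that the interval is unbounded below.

On y'=λy, z=hλ:
  k1=λy_n ⇒ h·k1=z·y_n;  k2=λ(1+1/3z)y_n ⇒ h·k2=z(1+1/3z)y_n
  y_{n+1}/y_n = 1 + 1/4z + 3/4z(1+1/3z) = 1 + z + 1/4z²
  Hence R(z) = 1 + z + 1/4z².

Need |R(x)|<1, x<0.
x=-0.99: |R|=0.2550
R=1: x+1/4x²=0 ⇒ x=−4=-4.0000; min R=1−1/(4·1/4)=0.0000>−1
Confirm numerically:
  x=-3.745: |R|=0.76126 <1
  x=-3.357: |R|=0.46036 <1
  x=-1.717: |R|=0.02002 <1
  x=-4.156: |R|=1.16208 >1
  x=-4.100: |R|=1.10250 >1
Interval (-4.0000, 0).

left endpoint -4.0000.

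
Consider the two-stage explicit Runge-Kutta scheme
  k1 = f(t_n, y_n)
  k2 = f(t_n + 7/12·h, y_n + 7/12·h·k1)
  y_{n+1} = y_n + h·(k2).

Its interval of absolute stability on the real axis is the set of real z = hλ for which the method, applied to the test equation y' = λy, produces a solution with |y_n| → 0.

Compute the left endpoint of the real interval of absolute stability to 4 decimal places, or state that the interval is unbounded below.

Set f=λy, z=hλ:
  k1=λy_n ⇒ h·k1=z·y_n;  k2=λ(1+7/12z)y_n ⇒ h·k2=z(1+7/12z)y_n
  y_{n+1}/y_n = 1 + z(1+7/12z) = 1 + z + 7/12z²
  so R(z) = 1 + z + 7/12z².

Boundary: |R(x)|=1, x<0.
x=-1.12: |R|=0.6117
R=1: x+7/12x²=0 ⇒ x=−12/7=-1.7143; min R=1−1/(4·7/12)=0.5714>−1
Confirm numerically:
  x=-1.616: |R|=0.90735 <1
  x=-1.502: |R|=0.81400 <1
  x=-1.305: |R|=0.68843 <1
  x=-1.147: |R|=0.62044 <1
  x=-2.307: |R|=1.79765 >1
  x=-1.951: |R|=1.26940 >1
Stable set (-1.7143, 0).

z* = -1.7143.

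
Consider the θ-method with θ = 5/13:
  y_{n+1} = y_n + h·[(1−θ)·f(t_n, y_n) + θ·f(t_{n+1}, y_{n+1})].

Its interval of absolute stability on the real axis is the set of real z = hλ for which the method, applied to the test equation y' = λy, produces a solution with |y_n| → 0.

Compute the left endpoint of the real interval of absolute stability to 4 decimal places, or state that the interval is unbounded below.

On y'=λy, z=hλ:
  y_{n+1} = y_n + z·[8/13·y_n + 5/13·y_{n+1}] ⇒ (1 − 5/13z)y_{n+1} = (1 + 8/13z)y_n
  R(z) = (1 + 8/13z)/(1 − 5/13z).

Boundary: |R(x)|=1, x<0.
x=-0.62: |R|=0.4994
R=−1: 1+8/13x = −1+5/13x ⇒ -3/13x=2 ⇒ x=2/(-3/13)=-8.6667
Confirm numerically:
  x=-7.586: |R|=0.93634 <1
  x=-4.217: |R|=0.60836 <1
  x=-3.672: |R|=0.52219 <1
  x=-9.145: |R|=1.02444 >1
  x=-9.131: |R|=1.02375 >1
  x=-8.848: |R|=1.00950 >1
Interval (-8.6667, 0).

z* = -8.6667.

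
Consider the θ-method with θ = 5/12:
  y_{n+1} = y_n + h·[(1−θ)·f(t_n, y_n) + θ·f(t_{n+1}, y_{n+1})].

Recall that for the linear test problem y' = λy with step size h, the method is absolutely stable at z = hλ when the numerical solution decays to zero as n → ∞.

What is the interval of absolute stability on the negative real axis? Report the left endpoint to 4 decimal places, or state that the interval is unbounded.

Set f=λy, z=hλ:
  y_{n+1} = y_n + z·[7/12·y_n + 5/12·y_{n+1}] ⇒ (1 − 5/12z)y_{n+1} = (1 + 7/12z)y_n
  Hence R(z) = (1 + 7/12z)/(1 − 5/12z).

Solve |R(x)|<1 on ℝ⁻.
x=-1.7: |R|=0.0049
R=−1: 1+7/12x = −1+5/12x ⇒ -1/6x=2 ⇒ x=2/(-1/6)=-12.0000
Confirm numerically:
  x=-10.749: |R|=0.96194 <1
  x=-10.031: |R|=0.93664 <1
  x=-5.909: |R|=0.70678 <1
  x=-12.187: |R|=1.00513 >1
  x=-12.132: |R|=1.00363 >1
So |R|<1 on (-12.0000, 0).

(-12.0000, 0).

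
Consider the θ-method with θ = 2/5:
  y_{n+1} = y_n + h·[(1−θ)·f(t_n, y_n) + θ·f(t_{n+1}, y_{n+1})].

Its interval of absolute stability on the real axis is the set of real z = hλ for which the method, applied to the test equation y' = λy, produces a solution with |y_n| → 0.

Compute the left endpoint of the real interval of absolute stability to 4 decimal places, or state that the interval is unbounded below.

left endpoint -10.0000.

With y'=λy (z=hλ):
  y_{n+1} = y_n + z·[3/5·y_n + 2/5·y_{n+1}] ⇒ (1 − 2/5z)y_{n+1} = (1 + 3/5z)y_n
  ⇒ R(z) = (1 + 3/5z)/(1 − 2/5z).

Solve |R(x)|<1 on ℝ⁻.
x=-1.62: |R|=0.0170
R=−1: 1+3/5x = −1+2/5x ⇒ -1/5x=2 ⇒ x=2/(-1/5)=-10.0000
Confirm numerically:
  x=-9.850: |R|=0.99393 <1
  x=-7.615: |R|=0.88211 <1
  x=-6.572: |R|=0.81107 <1
  x=-10.377: |R|=1.01464 >1
  x=-10.164: |R|=1.00648 >1
So |R|<1 on (-10.0000, 0).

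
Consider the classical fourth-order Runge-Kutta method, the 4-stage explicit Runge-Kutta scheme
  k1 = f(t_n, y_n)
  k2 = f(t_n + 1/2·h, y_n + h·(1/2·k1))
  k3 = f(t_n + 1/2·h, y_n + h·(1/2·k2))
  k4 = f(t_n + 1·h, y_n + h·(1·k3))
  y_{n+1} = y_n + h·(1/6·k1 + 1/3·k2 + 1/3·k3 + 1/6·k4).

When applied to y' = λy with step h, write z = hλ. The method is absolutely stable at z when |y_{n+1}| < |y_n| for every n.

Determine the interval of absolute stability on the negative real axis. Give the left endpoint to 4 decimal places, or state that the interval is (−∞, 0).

With y'=λy (z=hλ):
  order 4, 4-stage ⇒ R(z)=1+z+z^2/2+z^3/6+z^4/24
  (e.g. R(-0.86)=0.42658, |R|=0.42658)

Solve |R(x)|<1 on ℝ⁻.
x=-0.86: |R|=0.4266
|R(-2.6)|=0.7547 |R(-1.67)|=0.2723 |R(-1.29)|=0.2997
Bisect:
  x_lo=-3.6064 |R|=3.1275  x_hi=-0.3718 |R|=0.6895
  mid=-1.98911 |R|=0.32976 →hi
  mid=-2.79777 |R|=1.01897 →lo
  mid=-2.39344 |R|=0.55303 →hi
  mid=-2.59560 |R|=0.74970 →hi
  mid=-2.69668 |R|=0.87442 →hi
  mid=-2.74723 |R|=0.94411 →hi
  mid=-2.77250 |R|=0.98088 →hi
  mid=-2.78513 |R|=0.99975 →hi
  ...
  [-2.78533,-2.78513] ⇒ x*=-2.7853
So |R|<1 on (-2.7853, 0).

z∈(-2.7853,0).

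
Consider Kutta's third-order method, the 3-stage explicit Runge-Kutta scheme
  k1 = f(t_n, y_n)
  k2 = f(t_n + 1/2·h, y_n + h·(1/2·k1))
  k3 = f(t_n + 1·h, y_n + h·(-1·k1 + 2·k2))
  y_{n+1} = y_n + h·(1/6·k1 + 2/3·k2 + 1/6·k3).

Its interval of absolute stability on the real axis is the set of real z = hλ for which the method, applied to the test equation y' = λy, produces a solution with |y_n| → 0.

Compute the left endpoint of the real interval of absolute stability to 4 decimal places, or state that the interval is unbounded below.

z* = -2.5127.

Set f=λy, z=hλ:
  order 3, 3-stage ⇒ R(z)=1+z+z^2/2+z^3/6
  (e.g. R(-1.09)=0.28821, |R|=0.28821)

Need |R(x)|<1, x<0.
x=-1.09: |R|=0.2882
|R(-1.58)|=0.0108 |R(-0.81)|=0.4295 |R(-0.64)|=0.5211
Bisect:
  x_lo=-3.3528 |R|=3.0138  x_hi=-0.1246 |R|=0.8828
  mid=-1.73870 |R|=0.10320 →hi
  mid=-2.54576 |R|=1.05511 →lo
  mid=-2.14223 |R|=0.48616 →hi
  mid=-2.34399 |R|=0.74328 →hi
  mid=-2.44488 |R|=0.89184 →hi
  mid=-2.49532 |R|=0.97157 →hi
  mid=-2.52054 |R|=1.01286 →lo
  mid=-2.50793 |R|=0.99210 →hi
  mid=-2.51423 |R|=1.00245 →lo
  ...
  [-2.51285,-2.51266] ⇒ x*=-2.5127
Interval (-2.5127, 0).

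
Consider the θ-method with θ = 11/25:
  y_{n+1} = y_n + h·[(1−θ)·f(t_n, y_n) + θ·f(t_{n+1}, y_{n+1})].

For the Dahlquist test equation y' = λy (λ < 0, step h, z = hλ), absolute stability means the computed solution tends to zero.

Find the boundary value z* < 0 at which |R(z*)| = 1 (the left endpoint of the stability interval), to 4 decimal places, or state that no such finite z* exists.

Set f=λy, z=hλ:
  y_{n+1} = y_n + z·[14/25·y_n + 11/25·y_{n+1}] ⇒ (1 − 11/25z)y_{n+1} = (1 + 14/25z)y_n
  so R(z) = (1 + 14/25z)/(1 − 11/25z).

Solve |R(x)|<1 on ℝ⁻.
x=-0.78: |R|=0.4193
R=−1: 1+14/25x = −1+11/25x ⇒ -3/25x=2 ⇒ x=2/(-3/25)=-16.6667
Confirm numerically:
  x=-15.326: |R|=0.97922 <1
  x=-10.760: |R|=0.87640 <1
  x=-8.601: |R|=0.79770 <1
  x=-17.020: |R|=1.00499 >1
  x=-16.921: |R|=1.00361 >1
Stable set (-16.6667, 0).

left endpoint -16.6667.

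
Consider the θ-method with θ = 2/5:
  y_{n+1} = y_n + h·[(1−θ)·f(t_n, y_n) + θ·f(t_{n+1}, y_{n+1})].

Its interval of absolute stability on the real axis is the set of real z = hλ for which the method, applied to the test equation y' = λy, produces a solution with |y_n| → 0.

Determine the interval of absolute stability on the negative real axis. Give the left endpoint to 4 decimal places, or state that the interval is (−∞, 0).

z∈(-10.0000,0).

On y'=λy, z=hλ:
  y_{n+1} = y_n + z·[3/5·y_n + 2/5·y_{n+1}] ⇒ (1 − 2/5z)y_{n+1} = (1 + 3/5z)y_n
  R(z) = (1 + 3/5z)/(1 − 2/5z).

Boundary: |R(x)|=1, x<0.
x=-1.07: |R|=0.2507
R=−1: 1+3/5x = −1+2/5x ⇒ -1/5x=2 ⇒ x=2/(-1/5)=-10.0000
Confirm numerically:
  x=-9.660: |R|=0.98602 <1
  x=-9.401: |R|=0.97483 <1
  x=-6.259: |R|=0.78645 <1
  x=-10.493: |R|=1.01897 >1
  x=-10.360: |R|=1.01400 >1
  x=-10.084: |R|=1.00334 >1
So |R|<1 on (-10.0000, 0).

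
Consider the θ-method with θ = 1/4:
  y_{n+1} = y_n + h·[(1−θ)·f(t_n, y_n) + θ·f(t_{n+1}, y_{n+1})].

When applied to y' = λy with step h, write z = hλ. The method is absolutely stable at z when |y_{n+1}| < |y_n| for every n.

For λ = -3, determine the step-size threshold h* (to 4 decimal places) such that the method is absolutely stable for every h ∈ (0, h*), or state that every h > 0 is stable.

Test eqn y'=λy, z=hλ:
  y_{n+1} = y_n + z·[3/4·y_n + 1/4·y_{n+1}] ⇒ (1 − 1/4z)y_{n+1} = (1 + 3/4z)y_n
  so R(z) = (1 + 3/4z)/(1 − 1/4z).

Solve |R(x)|<1 on ℝ⁻.
x=-0.61: |R|=0.4707
R=−1: 1+3/4x = −1+1/4x ⇒ -1/2x=2 ⇒ x=2/(-1/2)=-4.0000
Confirm numerically:
  x=-3.375: |R|=0.83051 <1
  x=-2.876: |R|=0.67307 <1
  x=-2.006: |R|=0.33600 <1
  x=-1.902: |R|=0.28905 <1
  x=-4.573: |R|=1.13368 >1
  x=-4.493: |R|=1.11610 >1
So |R|<1 on (-4.0000, 0).

(-4.0000,0); λ=-3 ⇒ h* = (4)/3 = 1.3333.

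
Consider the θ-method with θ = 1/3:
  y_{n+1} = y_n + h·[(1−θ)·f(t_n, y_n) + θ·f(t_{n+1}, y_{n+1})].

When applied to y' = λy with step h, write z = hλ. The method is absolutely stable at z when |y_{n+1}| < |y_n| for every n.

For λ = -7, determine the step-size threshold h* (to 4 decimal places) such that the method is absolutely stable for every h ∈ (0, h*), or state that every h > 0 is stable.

With y'=λy (z=hλ):
  y_{n+1} = y_n + z·[2/3·y_n + 1/3·y_{n+1}] ⇒ (1 − 1/3z)y_{n+1} = (1 + 2/3z)y_n
  Hence R(z) = (1 + 2/3z)/(1 − 1/3z).

Need |R(x)|<1, x<0.
x=-1.11: |R|=0.1898
R=−1: 1+2/3x = −1+1/3x ⇒ -1/3x=2 ⇒ x=2/(-1/3)=-6.0000
Confirm numerically:
  x=-5.668: |R|=0.96170 <1
  x=-5.549: |R|=0.94725 <1
  x=-4.922: |R|=0.86392 <1
  x=-3.171: |R|=0.54157 <1
  x=-6.340: |R|=1.03640 >1
  x=-6.308: |R|=1.03309 >1
So |R|<1 on (-6.0000, 0).

(-6.0000,0); λ=-7 ⇒ h* = (6)/7 = 0.8571.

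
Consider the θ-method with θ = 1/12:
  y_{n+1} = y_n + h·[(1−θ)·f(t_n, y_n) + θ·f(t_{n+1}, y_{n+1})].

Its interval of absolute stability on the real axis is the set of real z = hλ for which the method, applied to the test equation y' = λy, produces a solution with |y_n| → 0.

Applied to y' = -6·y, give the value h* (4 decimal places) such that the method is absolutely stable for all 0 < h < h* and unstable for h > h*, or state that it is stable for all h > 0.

(-2.4000,0); λ=-6 ⇒ h* = (12/5)/6 = 0.4000.

Set f=λy, z=hλ:
  y_{n+1} = y_n + z·[11/12·y_n + 1/12·y_{n+1}] ⇒ (1 − 1/12z)y_{n+1} = (1 + 11/12z)y_n
  R(z) = (1 + 11/12z)/(1 − 1/12z).

Solve |R(x)|<1 on ℝ⁻.
x=-0.64: |R|=0.3924
R=−1: 1+11/12x = −1+1/12x ⇒ -5/6x=2 ⇒ x=2/(-5/6)=-2.4000
Confirm numerically:
  x=-2.348: |R|=0.96376 <1
  x=-2.115: |R|=0.79809 <1
  x=-1.579: |R|=0.39539 <1
  x=-2.810: |R|=1.27684 >1
  x=-2.580: |R|=1.12346 >1
  x=-2.523: |R|=1.08469 >1
So |R|<1 on (-2.4000, 0).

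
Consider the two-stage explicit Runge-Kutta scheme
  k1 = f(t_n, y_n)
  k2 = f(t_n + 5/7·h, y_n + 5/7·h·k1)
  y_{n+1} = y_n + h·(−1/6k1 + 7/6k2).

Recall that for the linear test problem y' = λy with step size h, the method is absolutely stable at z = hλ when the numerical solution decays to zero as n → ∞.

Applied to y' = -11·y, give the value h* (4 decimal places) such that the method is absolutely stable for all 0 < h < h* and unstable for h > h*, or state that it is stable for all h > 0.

(-1.2000,0); λ=-11 ⇒ h* = (6/5)/11 = 0.1091.

With y'=λy (z=hλ):
  k1=λy_n ⇒ h·k1=z·y_n;  k2=λ(1+5/7z)y_n ⇒ h·k2=z(1+5/7z)y_n
  y_{n+1}/y_n = 1 − 1/6z + 7/6z(1+5/7z) = 1 + z + 5/6z²
  R(z) = 1 + z + 5/6z².

Boundary: |R(x)|=1, x<0.
x=-1.08: |R|=0.8920
R=1: x+5/6x²=0 ⇒ x=−6/5=-1.2000; min R=1−1/(4·5/6)=0.7000>−1
Confirm numerically:
  x=-1.128: |R|=0.93232 <1
  x=-0.895: |R|=0.77252 <1
  x=-0.814: |R|=0.73816 <1
  x=-1.789: |R|=1.87810 >1
  x=-1.531: |R|=1.42230 >1
Stable set (-1.2000, 0).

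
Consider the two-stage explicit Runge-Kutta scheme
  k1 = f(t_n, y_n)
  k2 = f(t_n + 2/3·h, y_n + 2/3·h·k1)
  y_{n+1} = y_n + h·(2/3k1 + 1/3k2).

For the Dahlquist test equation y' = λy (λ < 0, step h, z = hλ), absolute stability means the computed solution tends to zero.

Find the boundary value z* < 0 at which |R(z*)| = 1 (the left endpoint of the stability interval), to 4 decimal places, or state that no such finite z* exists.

On y'=λy, z=hλ:
  k1=λy_n ⇒ h·k1=z·y_n;  k2=λ(1+2/3z)y_n ⇒ h·k2=z(1+2/3z)y_n
  y_{n+1}/y_n = 1 + 2/3z + 1/3z(1+2/3z) = 1 + z + 2/9z²
  ⇒ R(z) = 1 + z + 2/9z².

Solve |R(x)|<1 on ℝ⁻.
x=-0.31: |R|=0.7114
R=1: x+2/9x²=0 ⇒ x=−9/2=-4.5000; min R=1−1/(4·2/9)=-0.1250>−1
Confirm numerically:
  x=-3.946: |R|=0.51420 <1
  x=-3.541: |R|=0.24537 <1
  x=-2.910: |R|=0.02820 <1
  x=-1.995: |R|=0.11055 <1
  x=-5.075: |R|=1.64847 >1
  x=-5.018: |R|=1.57763 >1
  x=-4.568: |R|=1.06903 >1
Stable set (-4.5000, 0).

z* = -4.5000.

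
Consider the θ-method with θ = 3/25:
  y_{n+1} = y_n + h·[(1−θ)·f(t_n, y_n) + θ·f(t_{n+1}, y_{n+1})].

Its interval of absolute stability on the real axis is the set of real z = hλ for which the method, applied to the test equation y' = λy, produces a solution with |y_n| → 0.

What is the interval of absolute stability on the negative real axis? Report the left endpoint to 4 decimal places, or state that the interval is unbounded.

On y'=λy, z=hλ:
  y_{n+1} = y_n + z·[22/25·y_n + 3/25·y_{n+1}] ⇒ (1 − 3/25z)y_{n+1} = (1 + 22/25z)y_n
  Hence R(z) = (1 + 22/25z)/(1 − 3/25z).

Find x<0 with |R(x)|<1.
x=-1.7: |R|=0.4120
R=−1: 1+22/25x = −1+3/25x ⇒ -19/25x=2 ⇒ x=2/(-19/25)=-2.6316
Confirm numerically:
  x=-1.865: |R|=0.52394 <1
  x=-1.735: |R|=0.43602 <1
  x=-1.542: |R|=0.30122 <1
  x=-2.952: |R|=1.17982 >1
  x=-2.820: |R|=1.10699 >1
  x=-2.670: |R|=1.02211 >1
So |R|<1 on (-2.6316, 0).

z∈(-2.6316,0).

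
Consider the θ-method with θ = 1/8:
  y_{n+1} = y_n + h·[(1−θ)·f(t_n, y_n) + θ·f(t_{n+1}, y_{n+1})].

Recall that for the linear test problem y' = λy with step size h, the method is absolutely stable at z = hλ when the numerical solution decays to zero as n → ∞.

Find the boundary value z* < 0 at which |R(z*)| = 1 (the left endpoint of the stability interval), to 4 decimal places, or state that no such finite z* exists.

On y'=λy, z=hλ:
  y_{n+1} = y_n + z·[7/8·y_n + 1/8·y_{n+1}] ⇒ (1 − 1/8z)y_{n+1} = (1 + 7/8z)y_n
  so R(z) = (1 + 7/8z)/(1 − 1/8z).

Find x<0 with |R(x)|<1.
x=-0.9: |R|=0.1910
R=−1: 1+7/8x = −1+1/8x ⇒ -3/4x=2 ⇒ x=2/(-3/4)=-2.6667
Confirm numerically:
  x=-2.601: |R|=0.96283 <1
  x=-2.096: |R|=0.66086 <1
  x=-1.345: |R|=0.15142 <1
  x=-1.170: |R|=0.02072 <1
  x=-3.181: |R|=1.27600 >1
  x=-2.903: |R|=1.13006 >1
So |R|<1 on (-2.6667, 0).

z* = -2.6667.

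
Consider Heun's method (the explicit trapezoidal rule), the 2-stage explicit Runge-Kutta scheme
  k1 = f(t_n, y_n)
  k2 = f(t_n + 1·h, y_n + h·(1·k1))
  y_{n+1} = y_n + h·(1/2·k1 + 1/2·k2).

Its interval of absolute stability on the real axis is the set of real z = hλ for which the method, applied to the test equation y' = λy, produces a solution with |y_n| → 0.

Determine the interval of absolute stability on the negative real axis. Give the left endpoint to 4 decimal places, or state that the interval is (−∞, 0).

Set f=λy, z=hλ:
  order 2, 2-stage ⇒ R(z)=1+z+z^2/2
  (e.g. R(-1.45)=0.60125, |R|=0.60125)

Boundary: |R(x)|=1, x<0.
x=-1.45: |R|=0.6013
|R(-2.23)|=1.2565 |R(-1.24)|=0.5288 |R(-1.15)|=0.5112
Bisect:
  x_lo=-2.3143 |R|=1.3637  x_hi=-0.3301 |R|=0.7244
  mid=-1.32223 |R|=0.55192 →hi
  mid=-1.81827 |R|=0.83478 →hi
  mid=-2.06629 |R|=1.06849 →lo
  mid=-1.94228 |R|=0.94395 →hi
  mid=-2.00429 |R|=1.00430 →lo
  mid=-1.97328 |R|=0.97364 →hi
  mid=-1.98879 |R|=0.98885 →hi
  mid=-1.99654 |R|=0.99654 →hi
  ...
  [-2.00005,-1.99993] ⇒ x*=-2.0000
Stable set (-2.0000, 0).

z∈(-2.0000,0).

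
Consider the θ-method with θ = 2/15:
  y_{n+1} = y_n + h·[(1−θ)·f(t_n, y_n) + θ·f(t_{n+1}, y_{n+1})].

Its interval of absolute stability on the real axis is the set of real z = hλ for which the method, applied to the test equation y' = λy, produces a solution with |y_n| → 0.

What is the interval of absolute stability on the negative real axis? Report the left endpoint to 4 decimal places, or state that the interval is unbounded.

On y'=λy, z=hλ:
  y_{n+1} = y_n + z·[13/15·y_n + 2/15·y_{n+1}] ⇒ (1 − 2/15z)y_{n+1} = (1 + 13/15z)y_n
  R(z) = (1 + 13/15z)/(1 − 2/15z).

Boundary: |R(x)|=1, x<0.
x=-1.71: |R|=0.3925
R=−1: 1+13/15x = −1+2/15x ⇒ -11/15x=2 ⇒ x=2/(-11/15)=-2.7273
Confirm numerically:
  x=-2.454: |R|=0.84901 <1
  x=-2.346: |R|=0.78702 <1
  x=-1.259: |R|=0.07803 <1
  x=-1.164: |R|=0.00762 <1
  x=-2.819: |R|=1.04889 >1
  x=-2.803: |R|=1.04043 >1
So |R|<1 on (-2.7273, 0).

(-2.7273, 0).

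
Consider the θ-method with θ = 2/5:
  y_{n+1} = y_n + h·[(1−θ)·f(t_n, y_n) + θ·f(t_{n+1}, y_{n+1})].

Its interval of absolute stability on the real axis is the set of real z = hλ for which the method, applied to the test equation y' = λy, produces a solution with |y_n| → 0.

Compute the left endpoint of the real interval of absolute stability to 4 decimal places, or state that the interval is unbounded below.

left endpoint -10.0000.

Test eqn y'=λy, z=hλ:
  y_{n+1} = y_n + z·[3/5·y_n + 2/5·y_{n+1}] ⇒ (1 − 2/5z)y_{n+1} = (1 + 3/5z)y_n
  Hence R(z) = (1 + 3/5z)/(1 − 2/5z).

Find x<0 with |R(x)|<1.
x=-0.94: |R|=0.3169
R=−1: 1+3/5x = −1+2/5x ⇒ -1/5x=2 ⇒ x=2/(-1/5)=-10.0000
Confirm numerically:
  x=-7.767: |R|=0.89125 <1
  x=-5.485: |R|=0.71728 <1
  x=-5.268: |R|=0.69542 <1
  x=-10.516: |R|=1.01982 >1
  x=-10.438: |R|=1.01693 >1
Interval (-10.0000, 0).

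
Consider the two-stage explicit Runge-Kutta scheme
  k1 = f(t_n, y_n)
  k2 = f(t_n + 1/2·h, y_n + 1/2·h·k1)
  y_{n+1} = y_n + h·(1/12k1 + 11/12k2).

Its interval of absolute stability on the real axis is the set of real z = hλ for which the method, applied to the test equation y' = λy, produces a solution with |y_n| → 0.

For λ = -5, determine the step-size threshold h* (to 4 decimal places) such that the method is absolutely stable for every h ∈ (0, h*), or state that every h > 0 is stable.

Set f=λy, z=hλ:
  k1=λy_n ⇒ h·k1=z·y_n;  k2=λ(1+1/2z)y_n ⇒ h·k2=z(1+1/2z)y_n
  y_{n+1}/y_n = 1 + 1/12z + 11/12z(1+1/2z) = 1 + z + 11/24z²
  R(z) = 1 + z + 11/24z².

Boundary: |R(x)|=1, x<0.
x=-1.42: |R|=0.5042
R=1: x+11/24x²=0 ⇒ x=−24/11=-2.1818; min R=1−1/(4·11/24)=0.4545>−1
Confirm numerically:
  x=-1.940: |R|=0.78498 <1
  x=-1.539: |R|=0.54657 <1
  x=-1.449: |R|=0.51332 <1
  x=-1.375: |R|=0.49154 <1
  x=-2.285: |R|=1.10806 >1
  x=-2.217: |R|=1.03575 >1
Interval (-2.1818, 0).

(-2.1818,0); λ=-5 ⇒ h* = (24/11)/5 = 0.4364.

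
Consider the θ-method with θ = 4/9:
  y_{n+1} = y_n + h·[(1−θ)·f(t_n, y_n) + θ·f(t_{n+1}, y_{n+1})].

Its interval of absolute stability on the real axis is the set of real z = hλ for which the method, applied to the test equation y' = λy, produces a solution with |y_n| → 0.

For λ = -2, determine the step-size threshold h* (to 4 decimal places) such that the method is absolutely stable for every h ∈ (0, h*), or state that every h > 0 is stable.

(-18.0000,0); λ=-2 ⇒ h* = (18)/2 = 9.0000.

Test eqn y'=λy, z=hλ:
  y_{n+1} = y_n + z·[5/9·y_n + 4/9·y_{n+1}] ⇒ (1 − 4/9z)y_{n+1} = (1 + 5/9z)y_n
  Hence R(z) = (1 + 5/9z)/(1 − 4/9z).

Solve |R(x)|<1 on ℝ⁻.
x=-0.45: |R|=0.6250
R=−1: 1+5/9x = −1+4/9x ⇒ -1/9x=2 ⇒ x=2/(-1/9)=-18.0000
Confirm numerically:
  x=-8.759: |R|=0.79015 <1
  x=-8.064: |R|=0.75916 <1
  x=-7.743: |R|=0.74340 <1
  x=-18.403: |R|=1.00488 >1
  x=-18.223: |R|=1.00272 >1
Interval (-18.0000, 0).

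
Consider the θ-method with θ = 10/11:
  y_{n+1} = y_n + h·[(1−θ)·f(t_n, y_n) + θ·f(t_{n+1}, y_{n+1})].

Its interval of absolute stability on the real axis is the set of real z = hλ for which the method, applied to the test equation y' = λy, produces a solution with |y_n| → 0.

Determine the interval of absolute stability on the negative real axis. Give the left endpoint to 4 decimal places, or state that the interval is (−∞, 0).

(−∞, 0) — no finite endpoint.

Test eqn y'=λy, z=hλ:
  y_{n+1} = y_n + z·[1/11·y_n + 10/11·y_{n+1}] ⇒ (1 − 10/11z)y_{n+1} = (1 + 1/11z)y_n
  so R(z) = (1 + 1/11z)/(1 − 10/11z).

Need |R(x)|<1, x<0.
x=-1.42: |R|=0.3802
x=-2: |R|=0.2903
x=-10: |R|=0.0090
x=-100: |R|=0.0880
θ=10/11≥1/2 ⇒ |1+1/11x|<|1−10/11x| ∀x<0 ⇒ interval (−∞,0).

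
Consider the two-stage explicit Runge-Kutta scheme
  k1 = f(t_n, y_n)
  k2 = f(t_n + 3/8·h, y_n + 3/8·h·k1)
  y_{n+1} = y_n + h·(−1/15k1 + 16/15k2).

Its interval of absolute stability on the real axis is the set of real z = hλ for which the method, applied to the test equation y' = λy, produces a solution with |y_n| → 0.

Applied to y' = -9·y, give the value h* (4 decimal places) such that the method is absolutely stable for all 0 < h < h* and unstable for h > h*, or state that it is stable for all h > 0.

(-2.5000,0); λ=-9 ⇒ h* = (5/2)/9 = 0.2778.

With y'=λy (z=hλ):
  k1=λy_n ⇒ h·k1=z·y_n;  k2=λ(1+3/8z)y_n ⇒ h·k2=z(1+3/8z)y_n
  y_{n+1}/y_n = 1 − 1/15z + 16/15z(1+3/8z) = 1 + z + 2/5z²
  Hence R(z) = 1 + z + 2/5z².

Need |R(x)|<1, x<0.
x=-0.67: |R|=0.5096
R=1: x+2/5x²=0 ⇒ x=−5/2=-2.5000; min R=1−1/(4·2/5)=0.3750>−1
Confirm numerically:
  x=-2.102: |R|=0.66536 <1
  x=-2.034: |R|=0.62086 <1
  x=-1.471: |R|=0.39454 <1
  x=-3.002: |R|=1.60280 >1
  x=-2.809: |R|=1.34719 >1
  x=-2.700: |R|=1.21600 >1
Interval (-2.5000, 0).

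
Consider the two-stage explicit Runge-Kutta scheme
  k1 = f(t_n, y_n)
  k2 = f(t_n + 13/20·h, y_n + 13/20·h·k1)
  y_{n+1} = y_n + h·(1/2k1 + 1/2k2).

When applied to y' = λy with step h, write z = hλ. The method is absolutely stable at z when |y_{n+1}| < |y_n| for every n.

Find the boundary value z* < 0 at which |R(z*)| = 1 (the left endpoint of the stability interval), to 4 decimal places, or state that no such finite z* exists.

With y'=λy (z=hλ):
  k1=λy_n ⇒ h·k1=z·y_n;  k2=λ(1+13/20z)y_n ⇒ h·k2=z(1+13/20z)y_n
  y_{n+1}/y_n = 1 + 1/2z + 1/2z(1+13/20z) = 1 + z + 13/40z²
  Hence R(z) = 1 + z + 13/40z².

Boundary: |R(x)|=1, x<0.
x=-1.74: |R|=0.2440
R=1: x+13/40x²=0 ⇒ x=−40/13=-3.0769; min R=1−1/(4·13/40)=0.2308>−1
Confirm numerically:
  x=-2.160: |R|=0.35632 <1
  x=-2.086: |R|=0.32820 <1
  x=-1.829: |R|=0.25820 <1
  x=-3.467: |R|=1.43953 >1
  x=-3.429: |R|=1.39236 >1
Stable set (-3.0769, 0).

z* = -3.0769.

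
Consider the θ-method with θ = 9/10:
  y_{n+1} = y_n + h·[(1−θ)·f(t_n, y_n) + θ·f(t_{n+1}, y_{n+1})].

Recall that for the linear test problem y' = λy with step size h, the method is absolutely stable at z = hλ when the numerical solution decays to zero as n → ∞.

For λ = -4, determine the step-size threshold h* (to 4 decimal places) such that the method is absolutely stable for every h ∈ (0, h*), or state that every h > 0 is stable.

interval (−∞, 0). Any h>0 works for λ=-4.

On y'=λy, z=hλ:
  y_{n+1} = y_n + z·[1/10·y_n + 9/10·y_{n+1}] ⇒ (1 − 9/10z)y_{n+1} = (1 + 1/10z)y_n
  so R(z) = (1 + 1/10z)/(1 − 9/10z).

Need |R(x)|<1, x<0.
x=-0.44: |R|=0.6848
x=-2: |R|=0.2857
x=-10: |R|=0.0000
x=-100: |R|=0.0989
θ=9/10≥1/2 ⇒ |1+1/10x|<|1−9/10x| ∀x<0 ⇒ stable on all of ℝ⁻.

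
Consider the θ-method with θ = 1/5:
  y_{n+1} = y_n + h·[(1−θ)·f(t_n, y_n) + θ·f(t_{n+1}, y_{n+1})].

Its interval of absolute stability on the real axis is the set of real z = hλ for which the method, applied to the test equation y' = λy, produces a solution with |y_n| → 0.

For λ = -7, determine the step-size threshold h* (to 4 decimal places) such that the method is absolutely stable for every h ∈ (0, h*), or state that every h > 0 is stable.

Test eqn y'=λy, z=hλ:
  y_{n+1} = y_n + z·[4/5·y_n + 1/5·y_{n+1}] ⇒ (1 − 1/5z)y_{n+1} = (1 + 4/5z)y_n
  so R(z) = (1 + 4/5z)/(1 − 1/5z).

Boundary: |R(x)|=1, x<0.
x=-0.48: |R|=0.5620
R=−1: 1+4/5x = −1+1/5x ⇒ -3/5x=2 ⇒ x=2/(-3/5)=-3.3333
Confirm numerically:
  x=-2.599: |R|=0.71009 <1
  x=-2.245: |R|=0.54934 <1
  x=-1.564: |R|=0.19135 <1
  x=-3.389: |R|=1.01991 >1
  x=-3.365: |R|=1.01136 >1
Stable set (-3.3333, 0).

(-3.3333,0); λ=-7 ⇒ h* = (10/3)/7 = 0.4762.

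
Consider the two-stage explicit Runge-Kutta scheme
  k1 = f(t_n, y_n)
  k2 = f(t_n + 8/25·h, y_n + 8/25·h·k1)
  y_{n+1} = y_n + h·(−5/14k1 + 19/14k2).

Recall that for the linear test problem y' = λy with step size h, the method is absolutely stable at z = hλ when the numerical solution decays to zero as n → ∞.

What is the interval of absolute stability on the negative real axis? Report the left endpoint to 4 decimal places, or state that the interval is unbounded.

Set f=λy, z=hλ:
  k1=λy_n ⇒ h·k1=z·y_n;  k2=λ(1+8/25z)y_n ⇒ h·k2=z(1+8/25z)y_n
  y_{n+1}/y_n = 1 − 5/14z + 19/14z(1+8/25z) = 1 + z + 76/175z²
  so R(z) = 1 + z + 76/175z².

Need |R(x)|<1, x<0.
x=-1.43: |R|=0.4581
R=1: x+76/175x²=0 ⇒ x=−175/76=-2.3026; min R=1−1/(4·76/175)=0.4243>−1
Confirm numerically:
  x=-2.277: |R|=0.97465 <1
  x=-2.083: |R|=0.80132 <1
  x=-1.398: |R|=0.45077 <1
  x=-1.337: |R|=0.43932 <1
  x=-2.495: |R|=1.20844 >1
  x=-2.439: |R|=1.14444 >1
Stable set (-2.3026, 0).

(-2.3026, 0).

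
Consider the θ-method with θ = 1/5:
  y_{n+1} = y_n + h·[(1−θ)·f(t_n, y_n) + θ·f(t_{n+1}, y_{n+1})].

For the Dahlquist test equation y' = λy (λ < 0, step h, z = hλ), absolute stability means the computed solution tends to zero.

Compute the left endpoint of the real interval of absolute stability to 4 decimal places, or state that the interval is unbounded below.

left endpoint -3.3333.

With y'=λy (z=hλ):
  y_{n+1} = y_n + z·[4/5·y_n + 1/5·y_{n+1}] ⇒ (1 − 1/5z)y_{n+1} = (1 + 4/5z)y_n
  ⇒ R(z) = (1 + 4/5z)/(1 − 1/5z).

Boundary: |R(x)|=1, x<0.
x=-0.49: |R|=0.5537
R=−1: 1+4/5x = −1+1/5x ⇒ -3/5x=2 ⇒ x=2/(-3/5)=-3.3333
Confirm numerically:
  x=-2.792: |R|=0.79158 <1
  x=-2.704: |R|=0.75493 <1
  x=-2.437: |R|=0.63843 <1
  x=-1.452: |R|=0.12523 <1
  x=-3.789: |R|=1.15554 >1
  x=-3.360: |R|=1.00957 >1
Interval (-3.3333, 0).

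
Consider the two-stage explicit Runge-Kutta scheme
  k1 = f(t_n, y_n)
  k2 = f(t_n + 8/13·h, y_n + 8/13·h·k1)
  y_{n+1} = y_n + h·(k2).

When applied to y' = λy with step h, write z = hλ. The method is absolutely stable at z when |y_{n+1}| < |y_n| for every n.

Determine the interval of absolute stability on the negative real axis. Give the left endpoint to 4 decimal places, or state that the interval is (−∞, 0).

Set f=λy, z=hλ:
  k1=λy_n ⇒ h·k1=z·y_n;  k2=λ(1+8/13z)y_n ⇒ h·k2=z(1+8/13z)y_n
  y_{n+1}/y_n = 1 + z(1+8/13z) = 1 + z + 8/13z²
  ⇒ R(z) = 1 + z + 8/13z².

Find x<0 with |R(x)|<1.
x=-0.95: |R|=0.6054
R=1: x+8/13x²=0 ⇒ x=−13/8=-1.6250; min R=1−1/(4·8/13)=0.5938>−1
Confirm numerically:
  x=-1.361: |R|=0.77889 <1
  x=-1.359: |R|=0.77754 <1
  x=-0.698: |R|=0.60182 <1
  x=-1.885: |R|=1.30160 >1
  x=-1.846: |R|=1.25106 >1
  x=-1.734: |R|=1.11631 >1
So |R|<1 on (-1.6250, 0).

z∈(-1.6250,0).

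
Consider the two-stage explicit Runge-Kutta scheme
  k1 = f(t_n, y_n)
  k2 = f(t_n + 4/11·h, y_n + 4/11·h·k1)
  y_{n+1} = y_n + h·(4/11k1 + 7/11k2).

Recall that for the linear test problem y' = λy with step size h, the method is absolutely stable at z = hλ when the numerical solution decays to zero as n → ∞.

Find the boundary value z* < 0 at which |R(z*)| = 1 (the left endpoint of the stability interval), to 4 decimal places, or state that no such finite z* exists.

With y'=λy (z=hλ):
  k1=λy_n ⇒ h·k1=z·y_n;  k2=λ(1+4/11z)y_n ⇒ h·k2=z(1+4/11z)y_n
  y_{n+1}/y_n = 1 + 4/11z + 7/11z(1+4/11z) = 1 + z + 28/121z²
  ⇒ R(z) = 1 + z + 28/121z².

Solve |R(x)|<1 on ℝ⁻.
x=-0.94: |R|=0.2645
R=1: x+28/121x²=0 ⇒ x=−121/28=-4.3214; min R=1−1/(4·28/121)=-0.0804>−1
Confirm numerically:
  x=-3.135: |R|=0.13930 <1
  x=-2.257: |R|=0.07821 <1
  x=-1.951: |R|=0.07018 <1
  x=-4.645: |R|=1.34780 >1
  x=-4.501: |R|=1.18703 >1
  x=-4.430: |R|=1.11130 >1
So |R|<1 on (-4.3214, 0).

left endpoint -4.3214.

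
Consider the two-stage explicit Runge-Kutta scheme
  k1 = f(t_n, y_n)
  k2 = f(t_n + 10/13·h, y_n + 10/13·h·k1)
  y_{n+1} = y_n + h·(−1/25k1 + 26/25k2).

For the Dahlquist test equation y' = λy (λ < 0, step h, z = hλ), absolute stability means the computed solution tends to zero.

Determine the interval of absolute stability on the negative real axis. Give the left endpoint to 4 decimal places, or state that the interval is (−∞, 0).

z∈(-1.2500,0).

On y'=λy, z=hλ:
  k1=λy_n ⇒ h·k1=z·y_n;  k2=λ(1+10/13z)y_n ⇒ h·k2=z(1+10/13z)y_n
  y_{n+1}/y_n = 1 − 1/25z + 26/25z(1+10/13z) = 1 + z + 4/5z²
  R(z) = 1 + z + 4/5z².

Solve |R(x)|<1 on ℝ⁻.
x=-1.1: |R|=0.8680
R=1: x+4/5x²=0 ⇒ x=−5/4=-1.2500; min R=1−1/(4·4/5)=0.6875>−1
Confirm numerically:
  x=-1.009: |R|=0.80546 <1
  x=-0.803: |R|=0.71285 <1
  x=-0.631: |R|=0.68753 <1
  x=-0.600: |R|=0.68800 <1
  x=-1.526: |R|=1.33694 >1
  x=-1.480: |R|=1.27232 >1
Interval (-1.2500, 0).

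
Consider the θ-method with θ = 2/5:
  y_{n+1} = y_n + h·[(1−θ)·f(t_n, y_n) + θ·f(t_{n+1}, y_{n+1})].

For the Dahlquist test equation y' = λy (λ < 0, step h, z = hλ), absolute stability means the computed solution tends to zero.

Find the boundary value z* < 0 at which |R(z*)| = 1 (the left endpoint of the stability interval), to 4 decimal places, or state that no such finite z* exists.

z* = -10.0000.

Set f=λy, z=hλ:
  y_{n+1} = y_n + z·[3/5·y_n + 2/5·y_{n+1}] ⇒ (1 − 2/5z)y_{n+1} = (1 + 3/5z)y_n
  R(z) = (1 + 3/5z)/(1 − 2/5z).

Find x<0 with |R(x)|<1.
x=-0.8: |R|=0.3939
R=−1: 1+3/5x = −1+2/5x ⇒ -1/5x=2 ⇒ x=2/(-1/5)=-10.0000
Confirm numerically:
  x=-8.798: |R|=0.94680 <1
  x=-8.467: |R|=0.93011 <1
  x=-7.644: |R|=0.88387 <1
  x=-10.554: |R|=1.02122 >1
  x=-10.522: |R|=1.02004 >1
  x=-10.040: |R|=1.00159 >1
So |R|<1 on (-10.0000, 0).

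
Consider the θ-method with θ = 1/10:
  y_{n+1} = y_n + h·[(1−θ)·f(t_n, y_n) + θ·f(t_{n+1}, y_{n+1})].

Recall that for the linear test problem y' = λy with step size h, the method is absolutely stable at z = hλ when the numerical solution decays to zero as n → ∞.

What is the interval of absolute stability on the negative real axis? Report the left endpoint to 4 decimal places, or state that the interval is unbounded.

(-2.5000, 0).

Test eqn y'=λy, z=hλ:
  y_{n+1} = y_n + z·[9/10·y_n + 1/10·y_{n+1}] ⇒ (1 − 1/10z)y_{n+1} = (1 + 9/10z)y_n
  R(z) = (1 + 9/10z)/(1 − 1/10z).

Solve |R(x)|<1 on ℝ⁻.
x=-1.19: |R|=0.0634
R=−1: 1+9/10x = −1+1/10x ⇒ -4/5x=2 ⇒ x=2/(-4/5)=-2.5000
Confirm numerically:
  x=-1.404: |R|=0.23115 <1
  x=-1.179: |R|=0.05466 <1
  x=-1.071: |R|=0.03261 <1
  x=-3.088: |R|=1.35941 >1
  x=-3.065: |R|=1.34596 >1
Interval (-2.5000, 0).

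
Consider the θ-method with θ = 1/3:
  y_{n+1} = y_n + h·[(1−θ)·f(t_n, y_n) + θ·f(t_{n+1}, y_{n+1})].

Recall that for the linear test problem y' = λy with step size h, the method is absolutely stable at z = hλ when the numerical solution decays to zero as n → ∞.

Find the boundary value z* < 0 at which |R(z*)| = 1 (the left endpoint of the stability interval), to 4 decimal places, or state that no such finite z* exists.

left endpoint -6.0000.

On y'=λy, z=hλ:
  y_{n+1} = y_n + z·[2/3·y_n + 1/3·y_{n+1}] ⇒ (1 − 1/3z)y_{n+1} = (1 + 2/3z)y_n
  Hence R(z) = (1 + 2/3z)/(1 − 1/3z).

Need |R(x)|<1, x<0.
x=-1.03: |R|=0.2333
R=−1: 1+2/3x = −1+1/3x ⇒ -1/3x=2 ⇒ x=2/(-1/3)=-6.0000
Confirm numerically:
  x=-5.186: |R|=0.90056 <1
  x=-4.510: |R|=0.80160 <1
  x=-4.137: |R|=0.73897 <1
  x=-2.425: |R|=0.34101 <1
  x=-6.547: |R|=1.05730 >1
  x=-6.180: |R|=1.01961 >1
Interval (-6.0000, 0).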